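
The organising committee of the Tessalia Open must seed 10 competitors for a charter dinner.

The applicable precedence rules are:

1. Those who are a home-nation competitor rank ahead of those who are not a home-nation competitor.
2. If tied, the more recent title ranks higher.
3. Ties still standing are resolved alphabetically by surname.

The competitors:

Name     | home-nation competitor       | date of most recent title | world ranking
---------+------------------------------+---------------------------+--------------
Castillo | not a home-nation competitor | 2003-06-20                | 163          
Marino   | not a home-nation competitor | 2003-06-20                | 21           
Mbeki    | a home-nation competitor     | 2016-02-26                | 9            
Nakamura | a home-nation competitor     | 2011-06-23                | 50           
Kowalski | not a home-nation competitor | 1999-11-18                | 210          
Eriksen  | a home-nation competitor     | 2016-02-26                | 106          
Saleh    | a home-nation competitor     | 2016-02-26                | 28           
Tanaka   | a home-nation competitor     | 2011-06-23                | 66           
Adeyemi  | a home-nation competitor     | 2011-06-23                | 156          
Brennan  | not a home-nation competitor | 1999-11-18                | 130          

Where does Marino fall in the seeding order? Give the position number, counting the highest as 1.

8

By the first rule: Eriksen, Mbeki, Saleh, Adeyemi, Nakamura and Tanaka (each a home-nation competitor); then Castillo, Marino, Brennan and Kowalski (each not a home-nation competitor).
Among Eriksen, Mbeki, Saleh, Adeyemi, Nakamura and Tanaka, by date of most recent title (later first): Eriksen, Mbeki and Saleh (2016-02-26) before Adeyemi, Nakamura and Tanaka (2011-06-23).
Among Eriksen, Mbeki and Saleh, alphabetically by surname: Eriksen before Mbeki before Saleh.
Among Adeyemi, Nakamura and Tanaka, alphabetically by surname: Adeyemi before Nakamura before Tanaka.
Among Castillo, Marino, Brennan and Kowalski, by date of most recent title (later first): Castillo and Marino (2003-06-20) before Brennan and Kowalski (1999-11-18).
Among Castillo and Marino, alphabetically by surname: Castillo before Marino.
Among Brennan and Kowalski, alphabetically by surname: Brennan before Kowalski.
Order: Eriksen, Mbeki, Saleh, Adeyemi, Nakamura, Tanaka, Castillo, Marino, Brennan, Kowalski. So position 8.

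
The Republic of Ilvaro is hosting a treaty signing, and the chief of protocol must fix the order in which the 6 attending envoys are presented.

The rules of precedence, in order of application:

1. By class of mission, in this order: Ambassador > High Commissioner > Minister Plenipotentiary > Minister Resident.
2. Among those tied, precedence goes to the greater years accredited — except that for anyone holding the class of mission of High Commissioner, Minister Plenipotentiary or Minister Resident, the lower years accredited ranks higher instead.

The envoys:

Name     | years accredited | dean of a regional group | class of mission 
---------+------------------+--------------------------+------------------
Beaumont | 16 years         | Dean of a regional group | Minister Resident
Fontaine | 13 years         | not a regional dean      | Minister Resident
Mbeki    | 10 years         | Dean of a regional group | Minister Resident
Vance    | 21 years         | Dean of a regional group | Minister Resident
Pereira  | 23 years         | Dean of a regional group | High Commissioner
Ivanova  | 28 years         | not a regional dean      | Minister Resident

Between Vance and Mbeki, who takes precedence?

Mbeki

By class of mission: Pereira (High Commissioner); then Mbeki, Fontaine, Beaumont, Vance and Ivanova (Minister Resident).
Among Mbeki, Fontaine, Beaumont, Vance and Ivanova, by years accredited (lower first) (reversed rule for this group): Mbeki (10 years) before Fontaine (13 years) before Beaumont (16 years) before Vance (21 years) before Ivanova (28 years).
So Mbeki takes precedence.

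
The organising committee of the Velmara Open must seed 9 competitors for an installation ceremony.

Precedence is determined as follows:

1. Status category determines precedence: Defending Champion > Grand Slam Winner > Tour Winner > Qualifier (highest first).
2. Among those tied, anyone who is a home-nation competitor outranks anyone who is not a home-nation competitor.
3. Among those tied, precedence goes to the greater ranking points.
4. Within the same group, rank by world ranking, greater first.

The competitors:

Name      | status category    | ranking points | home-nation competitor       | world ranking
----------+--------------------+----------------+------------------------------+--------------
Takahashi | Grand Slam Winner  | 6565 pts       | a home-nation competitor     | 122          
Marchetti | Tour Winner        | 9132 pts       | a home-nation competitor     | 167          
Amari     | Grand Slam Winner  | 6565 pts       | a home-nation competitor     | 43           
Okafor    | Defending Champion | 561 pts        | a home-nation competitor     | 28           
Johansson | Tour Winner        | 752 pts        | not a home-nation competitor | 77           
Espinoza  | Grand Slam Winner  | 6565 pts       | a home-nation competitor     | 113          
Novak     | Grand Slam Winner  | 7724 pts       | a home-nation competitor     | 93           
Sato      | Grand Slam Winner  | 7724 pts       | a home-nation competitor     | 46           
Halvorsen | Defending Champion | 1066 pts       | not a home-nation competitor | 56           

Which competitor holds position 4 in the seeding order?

By status category: Okafor and Halvorsen (Defending Champion); then Novak, Sato, Takahashi, Espinoza and Amari (Grand Slam Winner); then Marchetti and Johansson (Tour Winner).
Among Okafor and Halvorsen, a home-nation competitor before not a home-nation competitor: Okafor (a home-nation competitor) before Halvorsen (not a home-nation competitor).
Novak, Sato, Takahashi, Espinoza and Amari are each a home-nation competitor, so the next rule applies.
Among Novak, Sato, Takahashi, Espinoza and Amari, by ranking points (higher first): Novak and Sato (7724 pts) before Takahashi, Espinoza and Amari (6565 pts).
Among Novak and Sato, by world ranking (higher first): Novak (93) before Sato (46).
Among Takahashi, Espinoza and Amari, by world ranking (higher first): Takahashi (122) before Espinoza (113) before Amari (43).
Among Marchetti and Johansson, a home-nation competitor before not a home-nation competitor: Marchetti (a home-nation competitor) before Johansson (not a home-nation competitor).
Order: Okafor, Halvorsen, Novak, Sato, Takahashi, Espinoza, Amari, Marchetti, Johansson.

Sato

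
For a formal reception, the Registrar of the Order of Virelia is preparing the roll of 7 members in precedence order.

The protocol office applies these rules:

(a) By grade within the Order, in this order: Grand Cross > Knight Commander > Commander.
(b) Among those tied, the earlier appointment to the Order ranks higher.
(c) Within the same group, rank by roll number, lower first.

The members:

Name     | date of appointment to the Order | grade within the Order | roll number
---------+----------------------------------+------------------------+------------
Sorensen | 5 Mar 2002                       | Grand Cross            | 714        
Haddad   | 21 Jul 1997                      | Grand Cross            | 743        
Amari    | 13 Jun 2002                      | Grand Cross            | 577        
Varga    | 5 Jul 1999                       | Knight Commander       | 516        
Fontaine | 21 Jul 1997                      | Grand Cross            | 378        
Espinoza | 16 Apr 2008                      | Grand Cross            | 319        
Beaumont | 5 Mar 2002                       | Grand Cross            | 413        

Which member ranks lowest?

By grade within the Order: Fontaine, Haddad, Beaumont, Sorensen, Amari and Espinoza (Grand Cross); then Varga (Knight Commander).
Among Fontaine, Haddad, Beaumont, Sorensen, Amari and Espinoza, by date of appointment to the Order (earlier first): Fontaine and Haddad (21 Jul 1997) before Beaumont and Sorensen (5 Mar 2002) before Amari (13 Jun 2002) before Espinoza (16 Apr 2008).
Among Fontaine and Haddad, by roll number (lower first): Fontaine (378) before Haddad (743).
Among Beaumont and Sorensen, by roll number (lower first): Beaumont (413) before Sorensen (714).
Order: Fontaine, Haddad, Beaumont, Sorensen, Amari, Espinoza, Varga.

Varga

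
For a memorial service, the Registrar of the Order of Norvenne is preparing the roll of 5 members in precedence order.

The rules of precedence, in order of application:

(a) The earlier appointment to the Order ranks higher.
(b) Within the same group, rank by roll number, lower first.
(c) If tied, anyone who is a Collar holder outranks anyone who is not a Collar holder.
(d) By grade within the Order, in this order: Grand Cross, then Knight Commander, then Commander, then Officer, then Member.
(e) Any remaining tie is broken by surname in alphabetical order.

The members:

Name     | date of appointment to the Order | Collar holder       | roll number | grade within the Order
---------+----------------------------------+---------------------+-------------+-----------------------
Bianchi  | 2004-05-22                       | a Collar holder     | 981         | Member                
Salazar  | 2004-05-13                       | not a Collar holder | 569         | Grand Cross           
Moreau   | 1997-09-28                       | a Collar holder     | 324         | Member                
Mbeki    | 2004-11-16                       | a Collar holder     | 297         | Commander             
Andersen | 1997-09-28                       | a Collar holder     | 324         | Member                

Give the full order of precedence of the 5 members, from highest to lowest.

Andersen, Moreau, Salazar, Bianchi, Mbeki

By date of appointment to the Order (earlier first): Andersen and Moreau (both 1997-09-28); then Salazar (2004-05-13); then Bianchi (2004-05-22); then Mbeki (2004-11-16).
Andersen and Moreau both have roll number 324, so the next rule applies.
Andersen and Moreau are each a Collar holder, so the next rule applies.
Andersen and Moreau are each Member, so the next rule applies.
Among Andersen and Moreau, alphabetically by surname: Andersen before Moreau.
Full order: Andersen, Moreau, Salazar, Bianchi, Mbeki.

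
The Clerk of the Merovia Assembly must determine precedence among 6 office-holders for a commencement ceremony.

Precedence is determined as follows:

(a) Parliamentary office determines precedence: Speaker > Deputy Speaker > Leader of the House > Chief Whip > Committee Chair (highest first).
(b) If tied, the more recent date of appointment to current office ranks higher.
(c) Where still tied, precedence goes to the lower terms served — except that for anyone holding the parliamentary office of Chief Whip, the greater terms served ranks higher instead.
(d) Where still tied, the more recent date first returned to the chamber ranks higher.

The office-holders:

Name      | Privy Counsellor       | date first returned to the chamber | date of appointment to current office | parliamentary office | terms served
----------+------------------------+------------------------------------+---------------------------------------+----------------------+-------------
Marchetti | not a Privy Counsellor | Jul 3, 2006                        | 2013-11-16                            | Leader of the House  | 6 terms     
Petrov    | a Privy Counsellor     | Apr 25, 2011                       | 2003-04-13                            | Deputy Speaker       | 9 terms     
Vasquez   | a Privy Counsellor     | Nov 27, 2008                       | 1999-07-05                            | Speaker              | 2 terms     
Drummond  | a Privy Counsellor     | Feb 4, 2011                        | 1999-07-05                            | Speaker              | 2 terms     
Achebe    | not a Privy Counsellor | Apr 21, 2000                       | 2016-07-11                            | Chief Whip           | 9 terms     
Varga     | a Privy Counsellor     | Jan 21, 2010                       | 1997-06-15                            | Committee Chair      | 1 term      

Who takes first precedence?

By parliamentary office: Drummond and Vasquez (Speaker); then Petrov (Deputy Speaker); then Marchetti (Leader of the House); then Achebe (Chief Whip); then Varga (Committee Chair).
Drummond and Vasquez both have date of appointment to current office 1999-07-05, so the next rule applies.
Drummond and Vasquez both have terms served 2 terms, so the next rule applies.
Among Drummond and Vasquez, by date first returned to the chamber (later first): Drummond (Feb 4, 2011) before Vasquez (Nov 27, 2008).
Order: Drummond, Vasquez, Petrov, Marchetti, Achebe, Varga.

Drummond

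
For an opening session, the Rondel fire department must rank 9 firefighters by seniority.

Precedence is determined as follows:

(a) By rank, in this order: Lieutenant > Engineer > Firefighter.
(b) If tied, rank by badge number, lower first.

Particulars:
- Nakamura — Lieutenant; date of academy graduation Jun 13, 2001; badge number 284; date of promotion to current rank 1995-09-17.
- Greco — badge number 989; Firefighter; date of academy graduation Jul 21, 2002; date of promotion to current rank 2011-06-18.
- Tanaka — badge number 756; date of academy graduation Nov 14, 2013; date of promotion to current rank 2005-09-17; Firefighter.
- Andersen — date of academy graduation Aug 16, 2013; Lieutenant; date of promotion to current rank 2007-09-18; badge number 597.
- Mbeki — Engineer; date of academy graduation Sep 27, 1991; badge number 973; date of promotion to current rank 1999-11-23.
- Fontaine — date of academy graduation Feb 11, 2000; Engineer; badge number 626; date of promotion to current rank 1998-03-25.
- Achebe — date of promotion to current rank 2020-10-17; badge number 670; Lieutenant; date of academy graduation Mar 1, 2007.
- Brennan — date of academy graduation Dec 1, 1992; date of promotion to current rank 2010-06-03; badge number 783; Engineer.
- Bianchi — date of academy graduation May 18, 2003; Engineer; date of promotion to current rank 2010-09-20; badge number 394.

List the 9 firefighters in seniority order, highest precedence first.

Nakamura, Andersen, Achebe, Bianchi, Fontaine, Brennan, Mbeki, Tanaka, Greco

By rank: Nakamura, Andersen and Achebe (Lieutenant); then Bianchi, Fontaine, Brennan and Mbeki (Engineer); then Tanaka and Greco (Firefighter).
Among Nakamura, Andersen and Achebe, by badge number (lower first): Nakamura (284) before Andersen (597) before Achebe (670).
Among Bianchi, Fontaine, Brennan and Mbeki, by badge number (lower first): Bianchi (394) before Fontaine (626) before Brennan (783) before Mbeki (973).
Among Tanaka and Greco, by badge number (lower first): Tanaka (756) before Greco (989).
Full order: Nakamura, Andersen, Achebe, Bianchi, Fontaine, Brennan, Mbeki, Tanaka, Greco.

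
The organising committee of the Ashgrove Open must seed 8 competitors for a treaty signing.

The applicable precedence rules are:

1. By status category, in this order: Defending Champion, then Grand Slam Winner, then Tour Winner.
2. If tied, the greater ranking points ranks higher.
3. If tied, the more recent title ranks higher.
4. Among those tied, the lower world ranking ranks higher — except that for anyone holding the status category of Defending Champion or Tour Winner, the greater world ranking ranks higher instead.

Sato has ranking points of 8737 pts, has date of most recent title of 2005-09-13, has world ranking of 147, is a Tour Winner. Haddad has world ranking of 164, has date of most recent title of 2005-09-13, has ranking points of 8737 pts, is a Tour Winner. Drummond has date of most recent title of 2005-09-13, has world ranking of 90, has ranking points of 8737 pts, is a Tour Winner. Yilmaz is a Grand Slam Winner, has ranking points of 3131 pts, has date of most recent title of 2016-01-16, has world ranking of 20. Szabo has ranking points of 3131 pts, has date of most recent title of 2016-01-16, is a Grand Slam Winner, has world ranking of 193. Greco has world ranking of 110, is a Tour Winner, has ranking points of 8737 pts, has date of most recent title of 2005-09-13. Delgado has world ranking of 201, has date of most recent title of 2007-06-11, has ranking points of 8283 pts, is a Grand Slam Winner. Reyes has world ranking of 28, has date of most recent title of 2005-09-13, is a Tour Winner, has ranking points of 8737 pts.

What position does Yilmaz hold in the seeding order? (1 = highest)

By status category: Delgado, Yilmaz and Szabo (Grand Slam Winner); then Haddad, Sato, Greco, Drummond and Reyes (Tour Winner).
Among Delgado, Yilmaz and Szabo, by ranking points (higher first): Delgado (8283 pts) before Yilmaz and Szabo (3131 pts).
Yilmaz and Szabo both have date of most recent title 2016-01-16, so the next rule applies.
Among Yilmaz and Szabo, by world ranking (lower first): Yilmaz (20) before Szabo (193).
Haddad, Sato, Greco, Drummond and Reyes all have ranking points 8737 pts, so the next rule applies.
Haddad, Sato, Greco, Drummond and Reyes all have date of most recent title 2005-09-13, so the next rule applies.
Among Haddad, Sato, Greco, Drummond and Reyes, by world ranking (higher first) (reversed rule for this group): Haddad (164) before Sato (147) before Greco (110) before Drummond (90) before Reyes (28).
Order: Delgado, Yilmaz, Szabo, Haddad, Sato, Greco, Drummond, Reyes. So position 2.

2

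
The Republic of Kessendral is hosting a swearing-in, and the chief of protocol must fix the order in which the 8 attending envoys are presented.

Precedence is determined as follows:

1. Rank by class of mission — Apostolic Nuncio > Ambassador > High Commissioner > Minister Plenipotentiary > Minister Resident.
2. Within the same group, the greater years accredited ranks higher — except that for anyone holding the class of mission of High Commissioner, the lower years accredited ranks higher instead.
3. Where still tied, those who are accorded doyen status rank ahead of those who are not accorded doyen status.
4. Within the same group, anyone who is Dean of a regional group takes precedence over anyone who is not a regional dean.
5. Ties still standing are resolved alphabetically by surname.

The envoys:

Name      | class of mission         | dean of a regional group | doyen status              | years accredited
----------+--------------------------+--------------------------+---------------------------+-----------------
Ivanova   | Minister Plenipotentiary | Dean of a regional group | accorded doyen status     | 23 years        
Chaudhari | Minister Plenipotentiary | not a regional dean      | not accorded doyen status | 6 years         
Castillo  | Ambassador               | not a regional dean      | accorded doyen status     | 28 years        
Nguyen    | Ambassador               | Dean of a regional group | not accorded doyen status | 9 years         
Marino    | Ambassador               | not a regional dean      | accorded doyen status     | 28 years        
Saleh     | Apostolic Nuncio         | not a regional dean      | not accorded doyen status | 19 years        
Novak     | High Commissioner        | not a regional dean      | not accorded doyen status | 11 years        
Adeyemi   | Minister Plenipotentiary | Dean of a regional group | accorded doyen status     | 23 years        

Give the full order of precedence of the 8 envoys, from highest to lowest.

Saleh, Castillo, Marino, Nguyen, Novak, Adeyemi, Ivanova, Chaudhari

By class of mission: Saleh (Apostolic Nuncio); then Castillo, Marino and Nguyen (Ambassador); then Novak (High Commissioner); then Adeyemi, Ivanova and Chaudhari (Minister Plenipotentiary).
Among Castillo, Marino and Nguyen, by years accredited (higher first): Castillo and Marino (28 years) before Nguyen (9 years).
Castillo and Marino are each accorded doyen status, so the next rule applies.
Castillo and Marino are each not a regional dean, so the next rule applies.
Among Castillo and Marino, alphabetically by surname: Castillo before Marino.
Among Adeyemi, Ivanova and Chaudhari, by years accredited (higher first): Adeyemi and Ivanova (23 years) before Chaudhari (6 years).
Adeyemi and Ivanova are each accorded doyen status, so the next rule applies.
Adeyemi and Ivanova are each Dean of a regional group, so the next rule applies.
Among Adeyemi and Ivanova, alphabetically by surname: Adeyemi before Ivanova.
Full order: Saleh, Castillo, Marino, Nguyen, Novak, Adeyemi, Ivanova, Chaudhari.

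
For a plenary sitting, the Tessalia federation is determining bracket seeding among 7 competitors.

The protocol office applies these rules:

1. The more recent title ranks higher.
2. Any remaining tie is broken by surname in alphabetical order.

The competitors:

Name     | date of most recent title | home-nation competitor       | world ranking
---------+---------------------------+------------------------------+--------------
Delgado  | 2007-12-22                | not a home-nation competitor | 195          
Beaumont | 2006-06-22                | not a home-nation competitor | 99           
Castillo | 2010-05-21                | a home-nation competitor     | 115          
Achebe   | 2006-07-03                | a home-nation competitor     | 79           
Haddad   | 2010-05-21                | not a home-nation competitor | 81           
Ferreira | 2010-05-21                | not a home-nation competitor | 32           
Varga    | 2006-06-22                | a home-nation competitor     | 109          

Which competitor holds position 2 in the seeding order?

Ferreira

By date of most recent title (later first): Castillo, Ferreira and Haddad (each 2010-05-21); then Delgado (2007-12-22); then Achebe (2006-07-03); then Beaumont and Varga (both 2006-06-22).
Among Castillo, Ferreira and Haddad, alphabetically by surname: Castillo before Ferreira before Haddad.
Among Beaumont and Varga, alphabetically by surname: Beaumont before Varga.
Order: Castillo, Ferreira, Haddad, Delgado, Achebe, Beaumont, Varga.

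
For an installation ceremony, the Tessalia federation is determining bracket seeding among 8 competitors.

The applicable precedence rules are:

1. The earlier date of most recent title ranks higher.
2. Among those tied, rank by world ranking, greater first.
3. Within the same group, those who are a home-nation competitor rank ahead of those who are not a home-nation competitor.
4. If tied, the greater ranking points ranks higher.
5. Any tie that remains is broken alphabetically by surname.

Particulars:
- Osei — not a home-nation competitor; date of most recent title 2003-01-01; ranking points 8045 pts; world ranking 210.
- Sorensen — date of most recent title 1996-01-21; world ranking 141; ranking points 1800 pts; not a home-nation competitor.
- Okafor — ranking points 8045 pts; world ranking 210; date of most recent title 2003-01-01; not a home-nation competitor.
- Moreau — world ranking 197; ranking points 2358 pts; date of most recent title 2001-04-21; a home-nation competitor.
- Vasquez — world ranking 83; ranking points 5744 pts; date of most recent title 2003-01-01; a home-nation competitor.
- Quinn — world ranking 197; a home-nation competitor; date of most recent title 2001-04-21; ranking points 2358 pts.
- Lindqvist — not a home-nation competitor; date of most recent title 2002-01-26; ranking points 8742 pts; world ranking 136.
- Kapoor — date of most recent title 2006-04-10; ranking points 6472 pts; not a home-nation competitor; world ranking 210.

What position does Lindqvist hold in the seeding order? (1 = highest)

4

By date of most recent title (earlier first): Sorensen (1996-01-21); then Moreau and Quinn (both 2001-04-21); then Lindqvist (2002-01-26); then Okafor, Osei and Vasquez (each 2003-01-01); then Kapoor (2006-04-10).
Moreau and Quinn both have world ranking 197, so the next rule applies.
Moreau and Quinn are each a home-nation competitor, so the next rule applies.
Moreau and Quinn both have ranking points 2358 pts, so the next rule applies.
Among Moreau and Quinn, alphabetically by surname: Moreau before Quinn.
Among Okafor, Osei and Vasquez, by world ranking (higher first): Okafor and Osei (210) before Vasquez (83).
Okafor and Osei are each not a home-nation competitor, so the next rule applies.
Okafor and Osei both have ranking points 8045 pts, so the next rule applies.
Among Okafor and Osei, alphabetically by surname: Okafor before Osei.
Order: Sorensen, Moreau, Quinn, Lindqvist, Okafor, Osei, Vasquez, Kapoor. So position 4.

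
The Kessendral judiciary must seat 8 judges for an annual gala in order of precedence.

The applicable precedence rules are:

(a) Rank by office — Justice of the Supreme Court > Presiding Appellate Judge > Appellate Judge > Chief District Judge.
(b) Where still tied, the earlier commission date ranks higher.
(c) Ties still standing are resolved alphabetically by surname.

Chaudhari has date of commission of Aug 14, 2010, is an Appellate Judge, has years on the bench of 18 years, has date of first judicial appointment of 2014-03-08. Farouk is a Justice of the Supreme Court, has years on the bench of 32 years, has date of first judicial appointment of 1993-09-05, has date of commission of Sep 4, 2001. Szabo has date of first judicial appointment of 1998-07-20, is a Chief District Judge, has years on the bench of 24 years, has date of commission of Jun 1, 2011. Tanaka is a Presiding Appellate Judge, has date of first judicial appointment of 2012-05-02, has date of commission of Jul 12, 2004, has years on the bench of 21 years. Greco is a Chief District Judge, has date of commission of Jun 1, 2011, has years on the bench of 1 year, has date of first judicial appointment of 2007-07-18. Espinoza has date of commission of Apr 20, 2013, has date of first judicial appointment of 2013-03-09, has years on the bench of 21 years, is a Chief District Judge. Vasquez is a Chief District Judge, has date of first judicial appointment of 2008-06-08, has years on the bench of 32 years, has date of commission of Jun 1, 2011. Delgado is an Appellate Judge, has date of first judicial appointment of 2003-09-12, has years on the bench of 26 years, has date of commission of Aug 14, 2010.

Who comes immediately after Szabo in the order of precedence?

By office: Farouk (Justice of the Supreme Court); then Tanaka (Presiding Appellate Judge); then Chaudhari and Delgado (Appellate Judge); then Greco, Szabo, Vasquez and Espinoza (Chief District Judge).
Chaudhari and Delgado both have date of commission Aug 14, 2010, so the next rule applies.
Among Chaudhari and Delgado, alphabetically by surname: Chaudhari before Delgado.
Among Greco, Szabo, Vasquez and Espinoza, by date of commission (earlier first): Greco, Szabo and Vasquez (Jun 1, 2011) before Espinoza (Apr 20, 2013).
Among Greco, Szabo and Vasquez, alphabetically by surname: Greco before Szabo before Vasquez.
Order: Farouk, Tanaka, Chaudhari, Delgado, Greco, Szabo, Vasquez, Espinoza.

Vasquez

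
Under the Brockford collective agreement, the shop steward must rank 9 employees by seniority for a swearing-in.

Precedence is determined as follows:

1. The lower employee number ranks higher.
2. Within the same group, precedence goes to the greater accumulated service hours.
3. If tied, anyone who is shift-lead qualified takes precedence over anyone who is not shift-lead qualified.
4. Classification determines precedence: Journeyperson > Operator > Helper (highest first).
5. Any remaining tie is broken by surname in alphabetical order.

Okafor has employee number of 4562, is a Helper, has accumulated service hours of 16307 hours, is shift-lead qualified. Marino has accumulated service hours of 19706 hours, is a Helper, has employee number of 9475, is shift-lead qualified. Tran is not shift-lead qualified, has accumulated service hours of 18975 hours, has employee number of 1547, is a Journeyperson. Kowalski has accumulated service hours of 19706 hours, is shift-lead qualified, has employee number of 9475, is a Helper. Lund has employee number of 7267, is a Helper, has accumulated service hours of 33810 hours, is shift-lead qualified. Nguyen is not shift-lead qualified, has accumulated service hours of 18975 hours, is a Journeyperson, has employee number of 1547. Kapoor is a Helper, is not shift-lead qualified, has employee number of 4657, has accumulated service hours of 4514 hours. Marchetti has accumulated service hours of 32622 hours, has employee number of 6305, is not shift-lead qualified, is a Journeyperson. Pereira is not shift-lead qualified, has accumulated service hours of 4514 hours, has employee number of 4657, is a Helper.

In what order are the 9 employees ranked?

By employee number (lower first): Nguyen and Tran (both 1547); then Okafor (4562); then Kapoor and Pereira (both 4657); then Marchetti (6305); then Lund (7267); then Kowalski and Marino (both 9475).
Nguyen and Tran both have accumulated service hours 18975 hours, so the next rule applies.
Nguyen and Tran are each not shift-lead qualified, so the next rule applies.
Nguyen and Tran are each Journeyperson, so the next rule applies.
Among Nguyen and Tran, alphabetically by surname: Nguyen before Tran.
Kapoor and Pereira both have accumulated service hours 4514 hours, so the next rule applies.
Kapoor and Pereira are each not shift-lead qualified, so the next rule applies.
Kapoor and Pereira are each Helper, so the next rule applies.
Among Kapoor and Pereira, alphabetically by surname: Kapoor before Pereira.
Kowalski and Marino both have accumulated service hours 19706 hours, so the next rule applies.
Kowalski and Marino are each shift-lead qualified, so the next rule applies.
Kowalski and Marino are each Helper, so the next rule applies.
Among Kowalski and Marino, alphabetically by surname: Kowalski before Marino.
Full order: Nguyen, Tran, Okafor, Kapoor, Pereira, Marchetti, Lund, Kowalski, Marino.

Nguyen, Tran, Okafor, Kapoor, Pereira, Marchetti, Lund, Kowalski, Marino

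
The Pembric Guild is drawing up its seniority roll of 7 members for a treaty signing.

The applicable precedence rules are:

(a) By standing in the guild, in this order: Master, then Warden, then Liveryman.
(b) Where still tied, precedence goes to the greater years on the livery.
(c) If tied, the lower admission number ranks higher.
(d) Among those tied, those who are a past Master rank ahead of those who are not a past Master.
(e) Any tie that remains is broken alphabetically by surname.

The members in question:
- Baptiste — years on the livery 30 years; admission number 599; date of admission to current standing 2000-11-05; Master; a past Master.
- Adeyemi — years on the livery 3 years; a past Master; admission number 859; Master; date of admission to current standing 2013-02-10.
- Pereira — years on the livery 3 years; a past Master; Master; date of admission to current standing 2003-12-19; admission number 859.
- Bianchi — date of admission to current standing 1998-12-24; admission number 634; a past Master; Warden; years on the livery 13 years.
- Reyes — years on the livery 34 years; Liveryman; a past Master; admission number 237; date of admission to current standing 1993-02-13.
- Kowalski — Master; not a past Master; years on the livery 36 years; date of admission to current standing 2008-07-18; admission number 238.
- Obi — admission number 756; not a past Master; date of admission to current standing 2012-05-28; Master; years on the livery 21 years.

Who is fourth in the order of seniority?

Adeyemi

By standing in the guild: Kowalski, Baptiste, Obi, Adeyemi and Pereira (Master); then Bianchi (Warden); then Reyes (Liveryman).
Among Kowalski, Baptiste, Obi, Adeyemi and Pereira, by years on the livery (higher first): Kowalski (36 years) before Baptiste (30 years) before Obi (21 years) before Adeyemi and Pereira (3 years).
Adeyemi and Pereira both have admission number 859, so the next rule applies.
Adeyemi and Pereira are each a past Master, so the next rule applies.
Among Adeyemi and Pereira, alphabetically by surname: Adeyemi before Pereira.
Order: Kowalski, Baptiste, Obi, Adeyemi, Pereira, Bianchi, Reyes.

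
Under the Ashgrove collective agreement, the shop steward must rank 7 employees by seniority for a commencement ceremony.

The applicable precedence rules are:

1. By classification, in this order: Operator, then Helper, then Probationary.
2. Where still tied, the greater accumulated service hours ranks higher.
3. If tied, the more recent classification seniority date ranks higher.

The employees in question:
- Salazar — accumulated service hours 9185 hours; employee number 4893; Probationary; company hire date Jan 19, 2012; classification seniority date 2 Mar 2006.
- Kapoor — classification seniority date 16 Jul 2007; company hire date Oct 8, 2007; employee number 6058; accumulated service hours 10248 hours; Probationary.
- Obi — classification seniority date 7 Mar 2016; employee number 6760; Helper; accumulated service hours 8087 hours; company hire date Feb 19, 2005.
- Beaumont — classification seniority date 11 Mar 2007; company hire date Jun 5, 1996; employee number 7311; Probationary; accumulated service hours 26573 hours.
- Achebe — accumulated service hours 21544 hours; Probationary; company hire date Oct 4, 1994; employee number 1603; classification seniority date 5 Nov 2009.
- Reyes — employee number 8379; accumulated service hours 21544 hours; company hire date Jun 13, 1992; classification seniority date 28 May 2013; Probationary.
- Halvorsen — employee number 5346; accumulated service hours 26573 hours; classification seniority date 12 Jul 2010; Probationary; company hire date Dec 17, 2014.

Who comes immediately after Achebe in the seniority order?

By classification: Obi (Helper); then Halvorsen, Beaumont, Reyes, Achebe, Kapoor and Salazar (Probationary).
Among Halvorsen, Beaumont, Reyes, Achebe, Kapoor and Salazar, by accumulated service hours (higher first): Halvorsen and Beaumont (26573 hours) before Reyes and Achebe (21544 hours) before Kapoor (10248 hours) before Salazar (9185 hours).
Among Halvorsen and Beaumont, by classification seniority date (later first): Halvorsen (12 Jul 2010) before Beaumont (11 Mar 2007).
Among Reyes and Achebe, by classification seniority date (later first): Reyes (28 May 2013) before Achebe (5 Nov 2009).
Order: Obi, Halvorsen, Beaumont, Reyes, Achebe, Kapoor, Salazar.

Kapoor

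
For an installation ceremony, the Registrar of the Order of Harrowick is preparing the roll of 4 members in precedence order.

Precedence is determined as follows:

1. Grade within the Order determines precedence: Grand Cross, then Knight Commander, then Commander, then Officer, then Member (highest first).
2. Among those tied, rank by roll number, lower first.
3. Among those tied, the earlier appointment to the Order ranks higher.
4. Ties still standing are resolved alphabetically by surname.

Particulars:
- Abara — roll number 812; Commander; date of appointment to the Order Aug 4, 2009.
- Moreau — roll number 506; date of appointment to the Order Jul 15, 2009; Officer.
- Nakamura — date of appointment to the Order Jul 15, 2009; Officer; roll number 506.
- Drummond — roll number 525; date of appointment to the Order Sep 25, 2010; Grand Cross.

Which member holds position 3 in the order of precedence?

Moreau

By grade within the Order: Drummond (Grand Cross); then Abara (Commander); then Moreau and Nakamura (Officer).
Moreau and Nakamura both have roll number 506, so the next rule applies.
Moreau and Nakamura both have date of appointment to the Order Jul 15, 2009, so the next rule applies.
Among Moreau and Nakamura, alphabetically by surname: Moreau before Nakamura.
Order: Drummond, Abara, Moreau, Nakamura.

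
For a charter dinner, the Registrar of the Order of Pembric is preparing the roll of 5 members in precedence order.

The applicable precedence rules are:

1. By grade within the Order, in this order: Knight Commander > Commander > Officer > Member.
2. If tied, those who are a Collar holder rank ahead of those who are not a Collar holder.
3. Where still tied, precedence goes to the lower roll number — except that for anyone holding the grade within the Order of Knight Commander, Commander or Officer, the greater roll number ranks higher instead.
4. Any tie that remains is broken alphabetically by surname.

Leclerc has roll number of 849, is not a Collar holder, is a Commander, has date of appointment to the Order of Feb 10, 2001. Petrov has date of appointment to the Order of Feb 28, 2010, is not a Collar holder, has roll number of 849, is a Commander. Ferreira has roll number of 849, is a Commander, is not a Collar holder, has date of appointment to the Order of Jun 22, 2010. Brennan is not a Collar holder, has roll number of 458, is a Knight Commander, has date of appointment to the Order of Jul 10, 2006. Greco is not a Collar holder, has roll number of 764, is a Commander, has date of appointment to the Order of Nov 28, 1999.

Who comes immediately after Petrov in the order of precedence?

By grade within the Order: Brennan (Knight Commander); then Ferreira, Leclerc, Petrov and Greco (Commander).
Ferreira, Leclerc, Petrov and Greco are each not a Collar holder, so the next rule applies.
Among Ferreira, Leclerc, Petrov and Greco, by roll number (higher first) (reversed rule for this group): Ferreira, Leclerc and Petrov (849) before Greco (764).
Among Ferreira, Leclerc and Petrov, alphabetically by surname: Ferreira before Leclerc before Petrov.
Order: Brennan, Ferreira, Leclerc, Petrov, Greco.

Greco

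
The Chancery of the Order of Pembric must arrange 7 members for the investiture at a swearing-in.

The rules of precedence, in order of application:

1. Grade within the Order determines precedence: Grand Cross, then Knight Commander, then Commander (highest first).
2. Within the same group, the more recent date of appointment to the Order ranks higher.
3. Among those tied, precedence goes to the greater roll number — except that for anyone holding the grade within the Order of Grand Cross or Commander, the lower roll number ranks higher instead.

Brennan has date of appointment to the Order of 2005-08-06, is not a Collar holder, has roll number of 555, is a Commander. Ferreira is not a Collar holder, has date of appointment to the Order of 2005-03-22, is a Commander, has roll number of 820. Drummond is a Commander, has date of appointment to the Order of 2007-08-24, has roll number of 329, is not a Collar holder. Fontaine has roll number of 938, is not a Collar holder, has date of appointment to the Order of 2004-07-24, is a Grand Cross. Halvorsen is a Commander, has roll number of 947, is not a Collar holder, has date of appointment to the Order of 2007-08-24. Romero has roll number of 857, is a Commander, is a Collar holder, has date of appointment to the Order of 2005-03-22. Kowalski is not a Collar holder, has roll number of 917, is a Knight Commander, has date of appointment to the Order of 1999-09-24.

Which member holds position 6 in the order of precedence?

Ferreira

By grade within the Order: Fontaine (Grand Cross); then Kowalski (Knight Commander); then Drummond, Halvorsen, Brennan, Ferreira and Romero (Commander).
Among Drummond, Halvorsen, Brennan, Ferreira and Romero, by date of appointment to the Order (later first): Drummond and Halvorsen (2007-08-24) before Brennan (2005-08-06) before Ferreira and Romero (2005-03-22).
Among Drummond and Halvorsen, by roll number (lower first) (reversed rule for this group): Drummond (329) before Halvorsen (947).
Among Ferreira and Romero, by roll number (lower first) (reversed rule for this group): Ferreira (820) before Romero (857).
Order: Fontaine, Kowalski, Drummond, Halvorsen, Brennan, Ferreira, Romero.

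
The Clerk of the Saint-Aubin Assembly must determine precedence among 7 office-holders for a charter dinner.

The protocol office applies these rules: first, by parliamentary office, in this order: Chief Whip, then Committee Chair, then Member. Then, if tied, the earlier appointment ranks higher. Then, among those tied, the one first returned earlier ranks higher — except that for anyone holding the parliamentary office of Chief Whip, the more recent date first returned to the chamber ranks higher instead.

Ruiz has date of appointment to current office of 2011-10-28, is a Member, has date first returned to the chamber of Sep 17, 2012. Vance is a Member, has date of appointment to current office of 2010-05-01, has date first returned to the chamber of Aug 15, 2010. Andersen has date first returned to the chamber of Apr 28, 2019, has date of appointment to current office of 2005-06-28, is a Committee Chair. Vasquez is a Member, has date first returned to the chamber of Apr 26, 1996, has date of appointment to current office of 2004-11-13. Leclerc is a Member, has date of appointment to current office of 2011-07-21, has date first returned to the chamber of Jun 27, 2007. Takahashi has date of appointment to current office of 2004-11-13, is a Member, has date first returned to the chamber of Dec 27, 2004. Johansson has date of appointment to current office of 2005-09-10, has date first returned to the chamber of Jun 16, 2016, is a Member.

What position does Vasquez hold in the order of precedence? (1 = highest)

By parliamentary office: Andersen (Committee Chair); then Vasquez, Takahashi, Johansson, Vance, Leclerc and Ruiz (Member).
Among Vasquez, Takahashi, Johansson, Vance, Leclerc and Ruiz, by date of appointment to current office (earlier first): Vasquez and Takahashi (2004-11-13) before Johansson (2005-09-10) before Vance (2010-05-01) before Leclerc (2011-07-21) before Ruiz (2011-10-28).
Among Vasquez and Takahashi, by date first returned to the chamber (earlier first): Vasquez (Apr 26, 1996) before Takahashi (Dec 27, 2004).
Order: Andersen, Vasquez, Takahashi, Johansson, Vance, Leclerc, Ruiz. So position 2.

2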